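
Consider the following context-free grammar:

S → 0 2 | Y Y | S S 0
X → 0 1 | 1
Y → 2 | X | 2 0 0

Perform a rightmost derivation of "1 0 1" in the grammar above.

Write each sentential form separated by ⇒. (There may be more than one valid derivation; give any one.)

S ⇒ Y Y ⇒ Y X ⇒ Y 0 1 ⇒ X 0 1 ⇒ 1 0 1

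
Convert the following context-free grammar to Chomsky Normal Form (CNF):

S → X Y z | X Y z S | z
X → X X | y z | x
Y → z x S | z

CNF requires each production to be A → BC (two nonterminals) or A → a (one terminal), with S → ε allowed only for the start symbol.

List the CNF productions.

TZ → z; S → z; TY → y; X → x; TX → x; Y → z; S → X X0; X0 → Y TZ; S → X X1; X1 → Y X2; X2 → TZ S; X → X X; X → TY TZ; Y → TZ X3; X3 → TX S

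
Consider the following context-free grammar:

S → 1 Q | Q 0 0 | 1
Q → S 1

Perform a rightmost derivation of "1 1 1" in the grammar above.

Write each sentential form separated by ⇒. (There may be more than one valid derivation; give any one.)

S ⇒ 1 Q ⇒ 1 S 1 ⇒ 1 1 1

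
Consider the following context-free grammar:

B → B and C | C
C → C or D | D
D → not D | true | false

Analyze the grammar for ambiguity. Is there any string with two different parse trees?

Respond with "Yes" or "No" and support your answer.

No - the grammar is unambiguous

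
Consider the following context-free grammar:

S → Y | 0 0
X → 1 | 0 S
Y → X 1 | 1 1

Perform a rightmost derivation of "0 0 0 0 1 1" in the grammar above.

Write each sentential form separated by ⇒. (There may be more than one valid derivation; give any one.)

S ⇒ Y ⇒ X 1 ⇒ 0 S 1 ⇒ 0 Y 1 ⇒ 0 X 1 1 ⇒ 0 0 S 1 1 ⇒ 0 0 0 0 1 1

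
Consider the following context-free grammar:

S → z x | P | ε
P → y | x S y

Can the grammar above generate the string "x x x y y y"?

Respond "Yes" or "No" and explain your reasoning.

Yes - a valid derivation exists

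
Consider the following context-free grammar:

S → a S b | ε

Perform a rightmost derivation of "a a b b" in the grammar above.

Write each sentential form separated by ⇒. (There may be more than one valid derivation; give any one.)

S ⇒ a S b ⇒ a a S b b ⇒ a a b b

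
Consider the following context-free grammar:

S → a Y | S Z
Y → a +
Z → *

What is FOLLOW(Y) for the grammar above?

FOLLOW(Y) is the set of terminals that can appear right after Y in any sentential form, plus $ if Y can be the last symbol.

We compute FOLLOW(Y) using the standard algorithm.
FOLLOW(S) starts with {$}.
FIRST(S) = {a}
FIRST(Y) = {a}
FIRST(Z) = {*}
FOLLOW(S) = {$, *}
FOLLOW(Y) = {$, *}
FOLLOW(Z) = {$, *}
Therefore, FOLLOW(Y) = {$, *}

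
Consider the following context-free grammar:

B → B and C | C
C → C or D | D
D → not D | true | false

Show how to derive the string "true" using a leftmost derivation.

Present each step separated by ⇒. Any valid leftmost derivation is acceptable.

B ⇒ C ⇒ D ⇒ true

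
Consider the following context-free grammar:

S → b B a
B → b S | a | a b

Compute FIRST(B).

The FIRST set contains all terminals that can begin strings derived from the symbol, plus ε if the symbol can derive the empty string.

We compute FIRST(B) using the standard algorithm.
FIRST(B) = {a, b}
FIRST(S) = {b}
Therefore, FIRST(B) = {a, b}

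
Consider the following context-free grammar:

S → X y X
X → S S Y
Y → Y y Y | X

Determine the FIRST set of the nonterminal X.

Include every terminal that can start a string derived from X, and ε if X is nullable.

We compute FIRST(X) using the standard algorithm.
FIRST(S) = {}
FIRST(X) = {}
FIRST(Y) = {}
Therefore, FIRST(X) = {}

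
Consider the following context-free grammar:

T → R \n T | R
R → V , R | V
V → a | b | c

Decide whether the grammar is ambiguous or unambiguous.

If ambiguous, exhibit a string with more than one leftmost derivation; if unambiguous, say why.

Unambiguous - every string in the language has a unique leftmost derivation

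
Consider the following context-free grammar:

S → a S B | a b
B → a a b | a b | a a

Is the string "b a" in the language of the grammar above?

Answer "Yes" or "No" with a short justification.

No - no valid derivation exists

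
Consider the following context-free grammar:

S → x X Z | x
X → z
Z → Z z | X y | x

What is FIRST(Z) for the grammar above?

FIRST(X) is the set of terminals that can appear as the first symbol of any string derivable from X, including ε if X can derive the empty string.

We compute FIRST(Z) using the standard algorithm.
FIRST(S) = {x}
FIRST(X) = {z}
FIRST(Z) = {x, z}
Therefore, FIRST(Z) = {x, z}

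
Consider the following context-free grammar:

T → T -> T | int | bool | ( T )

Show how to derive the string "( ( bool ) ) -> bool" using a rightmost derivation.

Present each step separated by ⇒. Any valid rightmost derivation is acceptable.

T ⇒ T -> T ⇒ T -> bool ⇒ ( T ) -> bool ⇒ ( ( T ) ) -> bool ⇒ ( ( bool ) ) -> bool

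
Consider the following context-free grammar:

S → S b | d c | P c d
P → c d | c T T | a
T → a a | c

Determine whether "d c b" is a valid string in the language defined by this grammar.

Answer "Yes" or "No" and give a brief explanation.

Yes - a valid derivation exists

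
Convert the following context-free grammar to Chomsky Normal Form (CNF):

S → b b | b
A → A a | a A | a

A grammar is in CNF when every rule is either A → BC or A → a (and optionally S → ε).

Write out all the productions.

TB → b; S → b; TA → a; A → a; S → TB TB; A → A TA; A → TA A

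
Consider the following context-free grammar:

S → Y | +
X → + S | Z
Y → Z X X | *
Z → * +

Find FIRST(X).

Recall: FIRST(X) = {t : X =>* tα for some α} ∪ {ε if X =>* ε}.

We compute FIRST(X) using the standard algorithm.
FIRST(S) = {*, +}
FIRST(X) = {*, +}
FIRST(Y) = {*}
FIRST(Z) = {*}
Therefore, FIRST(X) = {*, +}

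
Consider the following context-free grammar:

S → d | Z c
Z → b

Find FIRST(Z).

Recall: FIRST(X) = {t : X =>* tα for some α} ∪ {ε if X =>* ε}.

We compute FIRST(Z) using the standard algorithm.
FIRST(S) = {b, d}
FIRST(Z) = {b}
Therefore, FIRST(Z) = {b}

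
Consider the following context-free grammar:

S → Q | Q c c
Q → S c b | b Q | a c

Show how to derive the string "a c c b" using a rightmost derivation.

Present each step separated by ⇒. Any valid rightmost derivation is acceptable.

S ⇒ Q ⇒ S c b ⇒ Q c b ⇒ a c c b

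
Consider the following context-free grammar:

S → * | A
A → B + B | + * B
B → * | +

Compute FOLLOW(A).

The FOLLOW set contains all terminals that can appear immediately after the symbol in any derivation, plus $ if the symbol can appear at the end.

We compute FOLLOW(A) using the standard algorithm.
FOLLOW(S) starts with {$}.
FIRST(A) = {*, +}
FIRST(B) = {*, +}
FIRST(S) = {*, +}
FOLLOW(A) = {$}
FOLLOW(B) = {$, +}
FOLLOW(S) = {$}
Therefore, FOLLOW(A) = {$}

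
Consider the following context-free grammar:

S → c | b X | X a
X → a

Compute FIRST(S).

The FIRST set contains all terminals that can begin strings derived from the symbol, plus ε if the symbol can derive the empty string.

We compute FIRST(S) using the standard algorithm.
FIRST(S) = {a, b, c}
FIRST(X) = {a}
Therefore, FIRST(S) = {a, b, c}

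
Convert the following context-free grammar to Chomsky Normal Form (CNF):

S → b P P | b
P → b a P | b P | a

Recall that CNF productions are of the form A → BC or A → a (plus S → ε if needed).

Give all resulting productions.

TB → b; S → b; TA → a; P → a; S → TB X0; X0 → P P; P → TB X1; X1 → TA P; P → TB P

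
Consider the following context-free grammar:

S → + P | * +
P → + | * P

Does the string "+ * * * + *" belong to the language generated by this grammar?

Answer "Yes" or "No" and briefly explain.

No - no valid derivation exists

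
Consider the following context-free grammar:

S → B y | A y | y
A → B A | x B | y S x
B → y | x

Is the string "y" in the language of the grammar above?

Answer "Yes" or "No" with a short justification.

Yes - a valid derivation exists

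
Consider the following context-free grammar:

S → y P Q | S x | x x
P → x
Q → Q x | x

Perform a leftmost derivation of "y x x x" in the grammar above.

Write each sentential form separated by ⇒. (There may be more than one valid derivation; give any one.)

S ⇒ S x ⇒ y P Q x ⇒ y x Q x ⇒ y x x x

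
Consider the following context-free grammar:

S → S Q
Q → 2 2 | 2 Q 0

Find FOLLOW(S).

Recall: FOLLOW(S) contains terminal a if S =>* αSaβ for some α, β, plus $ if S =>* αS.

We compute FOLLOW(S) using the standard algorithm.
FOLLOW(S) starts with {$}.
FIRST(Q) = {2}
FIRST(S) = {}
FOLLOW(Q) = {$, 0, 2}
FOLLOW(S) = {$, 2}
Therefore, FOLLOW(S) = {$, 2}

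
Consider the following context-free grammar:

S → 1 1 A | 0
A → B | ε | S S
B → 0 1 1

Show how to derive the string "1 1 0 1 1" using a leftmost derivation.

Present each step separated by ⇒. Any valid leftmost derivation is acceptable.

S ⇒ 1 1 A ⇒ 1 1 B ⇒ 1 1 0 1 1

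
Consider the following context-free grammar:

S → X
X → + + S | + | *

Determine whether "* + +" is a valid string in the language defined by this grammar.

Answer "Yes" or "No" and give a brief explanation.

No - no valid derivation exists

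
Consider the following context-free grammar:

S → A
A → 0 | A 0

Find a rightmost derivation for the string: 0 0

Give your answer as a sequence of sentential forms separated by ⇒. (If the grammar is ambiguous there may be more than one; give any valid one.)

S ⇒ A ⇒ A 0 ⇒ 0 0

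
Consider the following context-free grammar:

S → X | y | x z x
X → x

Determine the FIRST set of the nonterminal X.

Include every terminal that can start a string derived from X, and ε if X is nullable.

We compute FIRST(X) using the standard algorithm.
FIRST(S) = {x, y}
FIRST(X) = {x}
Therefore, FIRST(X) = {x}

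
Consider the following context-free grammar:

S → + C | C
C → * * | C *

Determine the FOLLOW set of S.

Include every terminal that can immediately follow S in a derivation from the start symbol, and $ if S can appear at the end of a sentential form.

We compute FOLLOW(S) using the standard algorithm.
FOLLOW(S) starts with {$}.
FIRST(C) = {*}
FIRST(S) = {*, +}
FOLLOW(C) = {$, *}
FOLLOW(S) = {$}
Therefore, FOLLOW(S) = {$}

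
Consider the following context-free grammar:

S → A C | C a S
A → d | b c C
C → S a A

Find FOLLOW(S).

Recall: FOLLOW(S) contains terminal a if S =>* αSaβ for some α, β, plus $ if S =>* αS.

We compute FOLLOW(S) using the standard algorithm.
FOLLOW(S) starts with {$}.
FIRST(A) = {b, d}
FIRST(C) = {b, d}
FIRST(S) = {b, d}
FOLLOW(A) = {$, a, b, d}
FOLLOW(C) = {$, a, b, d}
FOLLOW(S) = {$, a}
Therefore, FOLLOW(S) = {$, a}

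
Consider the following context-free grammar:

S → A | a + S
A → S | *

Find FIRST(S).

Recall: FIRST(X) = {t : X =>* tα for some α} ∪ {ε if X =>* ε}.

We compute FIRST(S) using the standard algorithm.
FIRST(A) = {*, a}
FIRST(S) = {*, a}
Therefore, FIRST(S) = {*, a}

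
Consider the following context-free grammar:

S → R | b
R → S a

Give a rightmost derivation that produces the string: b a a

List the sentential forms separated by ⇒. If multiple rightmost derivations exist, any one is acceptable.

S ⇒ R ⇒ S a ⇒ R a ⇒ S a a ⇒ b a a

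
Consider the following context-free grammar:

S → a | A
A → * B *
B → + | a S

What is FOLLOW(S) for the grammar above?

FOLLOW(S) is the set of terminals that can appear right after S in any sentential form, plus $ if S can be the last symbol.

We compute FOLLOW(S) using the standard algorithm.
FOLLOW(S) starts with {$}.
FIRST(A) = {*}
FIRST(B) = {+, a}
FIRST(S) = {*, a}
FOLLOW(A) = {$, *}
FOLLOW(B) = {*}
FOLLOW(S) = {$, *}
Therefore, FOLLOW(S) = {$, *}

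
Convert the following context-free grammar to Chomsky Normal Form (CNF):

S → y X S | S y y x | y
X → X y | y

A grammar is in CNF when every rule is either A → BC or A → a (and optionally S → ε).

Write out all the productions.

TY → y; TX → x; S → y; X → y; S → TY X0; X0 → X S; S → S X1; X1 → TY X2; X2 → TY TX; X → X TY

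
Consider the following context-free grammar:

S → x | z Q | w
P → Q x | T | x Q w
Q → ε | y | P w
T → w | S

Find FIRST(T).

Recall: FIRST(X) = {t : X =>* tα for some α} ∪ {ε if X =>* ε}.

We compute FIRST(T) using the standard algorithm.
FIRST(P) = {w, x, y, z}
FIRST(Q) = {w, x, y, z, ε}
FIRST(S) = {w, x, z}
FIRST(T) = {w, x, z}
Therefore, FIRST(T) = {w, x, z}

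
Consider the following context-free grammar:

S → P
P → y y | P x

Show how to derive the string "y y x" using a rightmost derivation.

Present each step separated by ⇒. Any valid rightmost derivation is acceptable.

S ⇒ P ⇒ P x ⇒ y y x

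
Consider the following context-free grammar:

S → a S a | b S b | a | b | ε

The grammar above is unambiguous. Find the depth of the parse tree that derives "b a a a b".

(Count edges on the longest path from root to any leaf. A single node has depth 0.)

3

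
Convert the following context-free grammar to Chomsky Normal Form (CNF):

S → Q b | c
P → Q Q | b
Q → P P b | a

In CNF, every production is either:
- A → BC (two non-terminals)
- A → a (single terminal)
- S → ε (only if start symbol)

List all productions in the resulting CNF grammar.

TB → b; S → c; P → b; Q → a; S → Q TB; P → Q Q; Q → P X0; X0 → P TB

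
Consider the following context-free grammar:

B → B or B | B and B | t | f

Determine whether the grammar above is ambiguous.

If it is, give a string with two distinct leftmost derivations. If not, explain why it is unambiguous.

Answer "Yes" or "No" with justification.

Yes - the string 't or t or f or t and t' has two distinct leftmost derivations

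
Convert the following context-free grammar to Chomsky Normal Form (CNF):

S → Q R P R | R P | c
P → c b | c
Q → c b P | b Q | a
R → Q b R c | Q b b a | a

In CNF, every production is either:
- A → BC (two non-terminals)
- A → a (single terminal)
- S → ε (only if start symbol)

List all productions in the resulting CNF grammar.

S → c; TC → c; TB → b; P → c; Q → a; TA → a; R → a; S → Q X0; X0 → R X1; X1 → P R; S → R P; P → TC TB; Q → TC X2; X2 → TB P; Q → TB Q; R → Q X3; X3 → TB X4; X4 → R TC; R → Q X5; X5 → TB X6; X6 → TB TA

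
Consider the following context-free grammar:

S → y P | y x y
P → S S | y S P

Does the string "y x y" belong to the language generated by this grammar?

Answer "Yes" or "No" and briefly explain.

Yes - a valid derivation exists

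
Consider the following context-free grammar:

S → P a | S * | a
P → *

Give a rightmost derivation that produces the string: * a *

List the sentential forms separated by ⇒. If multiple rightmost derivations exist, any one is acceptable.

S ⇒ S * ⇒ P a * ⇒ * a *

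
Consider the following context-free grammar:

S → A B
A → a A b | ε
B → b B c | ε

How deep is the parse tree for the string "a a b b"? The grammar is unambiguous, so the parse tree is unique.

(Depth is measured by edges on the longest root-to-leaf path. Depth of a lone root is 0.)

4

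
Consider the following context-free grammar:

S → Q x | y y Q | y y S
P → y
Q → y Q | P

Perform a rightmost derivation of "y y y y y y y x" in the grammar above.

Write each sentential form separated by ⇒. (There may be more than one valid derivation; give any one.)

S ⇒ y y S ⇒ y y y y S ⇒ y y y y y y S ⇒ y y y y y y Q x ⇒ y y y y y y P x ⇒ y y y y y y y x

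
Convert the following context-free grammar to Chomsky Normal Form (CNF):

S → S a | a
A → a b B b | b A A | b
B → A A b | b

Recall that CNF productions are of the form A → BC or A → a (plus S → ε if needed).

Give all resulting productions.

TA → a; S → a; TB → b; A → b; B → b; S → S TA; A → TA X0; X0 → TB X1; X1 → B TB; A → TB X2; X2 → A A; B → A X3; X3 → A TB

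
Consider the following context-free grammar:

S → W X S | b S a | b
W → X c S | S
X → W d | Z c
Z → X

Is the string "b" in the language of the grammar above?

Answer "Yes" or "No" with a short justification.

Yes - a valid derivation exists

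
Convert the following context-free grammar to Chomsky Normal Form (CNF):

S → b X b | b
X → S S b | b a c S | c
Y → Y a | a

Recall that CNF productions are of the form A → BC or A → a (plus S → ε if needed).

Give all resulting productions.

TB → b; S → b; TA → a; TC → c; X → c; Y → a; S → TB X0; X0 → X TB; X → S X1; X1 → S TB; X → TB X2; X2 → TA X3; X3 → TC S; Y → Y TA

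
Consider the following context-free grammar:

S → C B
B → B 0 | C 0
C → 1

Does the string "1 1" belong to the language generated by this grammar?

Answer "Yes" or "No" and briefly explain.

No - no valid derivation exists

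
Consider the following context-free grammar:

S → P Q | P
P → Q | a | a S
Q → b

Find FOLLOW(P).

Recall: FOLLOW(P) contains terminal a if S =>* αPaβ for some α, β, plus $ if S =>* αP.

We compute FOLLOW(P) using the standard algorithm.
FOLLOW(S) starts with {$}.
FIRST(P) = {a, b}
FIRST(Q) = {b}
FIRST(S) = {a, b}
FOLLOW(P) = {$, b}
FOLLOW(Q) = {$, b}
FOLLOW(S) = {$, b}
Therefore, FOLLOW(P) = {$, b}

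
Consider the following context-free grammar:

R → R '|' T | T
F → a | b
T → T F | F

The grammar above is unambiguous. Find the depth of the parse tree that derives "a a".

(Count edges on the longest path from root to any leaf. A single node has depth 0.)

4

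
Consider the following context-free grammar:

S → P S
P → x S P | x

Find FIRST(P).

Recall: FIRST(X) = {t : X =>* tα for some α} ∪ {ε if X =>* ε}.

We compute FIRST(P) using the standard algorithm.
FIRST(P) = {x}
FIRST(S) = {x}
Therefore, FIRST(P) = {x}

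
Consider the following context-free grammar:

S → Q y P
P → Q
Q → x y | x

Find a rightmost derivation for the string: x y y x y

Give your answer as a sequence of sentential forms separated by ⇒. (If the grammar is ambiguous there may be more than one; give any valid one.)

S ⇒ Q y P ⇒ Q y Q ⇒ Q y x y ⇒ x y y x y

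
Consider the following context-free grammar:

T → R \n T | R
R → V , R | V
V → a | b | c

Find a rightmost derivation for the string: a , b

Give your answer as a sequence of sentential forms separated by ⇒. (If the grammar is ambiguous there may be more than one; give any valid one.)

T ⇒ R ⇒ V , R ⇒ V , V ⇒ V , b ⇒ a , b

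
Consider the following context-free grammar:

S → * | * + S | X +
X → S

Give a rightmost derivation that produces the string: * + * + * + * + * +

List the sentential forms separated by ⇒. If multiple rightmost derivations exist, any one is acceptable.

S ⇒ * + S ⇒ * + * + S ⇒ * + * + * + S ⇒ * + * + * + * + S ⇒ * + * + * + * + X + ⇒ * + * + * + * + S + ⇒ * + * + * + * + * +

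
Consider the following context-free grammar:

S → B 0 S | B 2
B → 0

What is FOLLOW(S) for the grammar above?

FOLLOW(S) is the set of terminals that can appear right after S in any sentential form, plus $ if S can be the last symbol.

We compute FOLLOW(S) using the standard algorithm.
FOLLOW(S) starts with {$}.
FIRST(B) = {0}
FIRST(S) = {0}
FOLLOW(B) = {0, 2}
FOLLOW(S) = {$}
Therefore, FOLLOW(S) = {$}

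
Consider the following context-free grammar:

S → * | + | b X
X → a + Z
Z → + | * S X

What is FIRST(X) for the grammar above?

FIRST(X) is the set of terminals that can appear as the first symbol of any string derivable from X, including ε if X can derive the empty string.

We compute FIRST(X) using the standard algorithm.
FIRST(S) = {*, +, b}
FIRST(X) = {a}
FIRST(Z) = {*, +}
Therefore, FIRST(X) = {a}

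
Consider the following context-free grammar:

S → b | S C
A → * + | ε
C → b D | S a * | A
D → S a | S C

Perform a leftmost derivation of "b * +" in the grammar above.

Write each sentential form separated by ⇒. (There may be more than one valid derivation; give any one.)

S ⇒ S C ⇒ b C ⇒ b A ⇒ b * +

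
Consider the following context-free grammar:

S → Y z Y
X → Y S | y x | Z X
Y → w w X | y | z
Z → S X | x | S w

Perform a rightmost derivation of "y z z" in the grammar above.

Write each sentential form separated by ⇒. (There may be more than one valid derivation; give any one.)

S ⇒ Y z Y ⇒ Y z z ⇒ y z z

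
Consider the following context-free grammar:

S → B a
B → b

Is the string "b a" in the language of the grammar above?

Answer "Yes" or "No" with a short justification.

Yes - a valid derivation exists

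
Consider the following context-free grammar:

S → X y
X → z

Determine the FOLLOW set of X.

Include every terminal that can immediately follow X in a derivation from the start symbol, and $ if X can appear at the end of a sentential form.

We compute FOLLOW(X) using the standard algorithm.
FOLLOW(S) starts with {$}.
FIRST(S) = {z}
FIRST(X) = {z}
FOLLOW(S) = {$}
FOLLOW(X) = {y}
Therefore, FOLLOW(X) = {y}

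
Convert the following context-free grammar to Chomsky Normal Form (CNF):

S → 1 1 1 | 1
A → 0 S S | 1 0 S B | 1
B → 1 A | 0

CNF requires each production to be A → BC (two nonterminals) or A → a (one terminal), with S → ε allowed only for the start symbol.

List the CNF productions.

T1 → 1; S → 1; T0 → 0; A → 1; B → 0; S → T1 X0; X0 → T1 T1; A → T0 X1; X1 → S S; A → T1 X2; X2 → T0 X3; X3 → S B; B → T1 A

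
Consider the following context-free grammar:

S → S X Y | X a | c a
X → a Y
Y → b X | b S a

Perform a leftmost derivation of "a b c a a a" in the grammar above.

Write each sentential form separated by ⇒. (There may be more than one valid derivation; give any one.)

S ⇒ X a ⇒ a Y a ⇒ a b S a a ⇒ a b c a a a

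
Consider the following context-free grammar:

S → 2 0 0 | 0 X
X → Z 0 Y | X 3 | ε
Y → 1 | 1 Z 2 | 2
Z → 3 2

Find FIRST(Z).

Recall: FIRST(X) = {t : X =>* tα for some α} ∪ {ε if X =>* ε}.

We compute FIRST(Z) using the standard algorithm.
FIRST(S) = {0, 2}
FIRST(X) = {3, ε}
FIRST(Y) = {1, 2}
FIRST(Z) = {3}
Therefore, FIRST(Z) = {3}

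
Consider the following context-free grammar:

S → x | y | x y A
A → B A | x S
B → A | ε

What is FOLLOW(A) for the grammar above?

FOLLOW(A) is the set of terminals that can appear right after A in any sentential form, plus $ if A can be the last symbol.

We compute FOLLOW(A) using the standard algorithm.
FOLLOW(S) starts with {$}.
FIRST(A) = {x}
FIRST(B) = {x, ε}
FIRST(S) = {x, y}
FOLLOW(A) = {$, x}
FOLLOW(B) = {x}
FOLLOW(S) = {$, x}
Therefore, FOLLOW(A) = {$, x}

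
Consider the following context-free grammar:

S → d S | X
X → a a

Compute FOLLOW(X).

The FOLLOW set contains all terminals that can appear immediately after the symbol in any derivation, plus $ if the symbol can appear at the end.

We compute FOLLOW(X) using the standard algorithm.
FOLLOW(S) starts with {$}.
FIRST(S) = {a, d}
FIRST(X) = {a}
FOLLOW(S) = {$}
FOLLOW(X) = {$}
Therefore, FOLLOW(X) = {$}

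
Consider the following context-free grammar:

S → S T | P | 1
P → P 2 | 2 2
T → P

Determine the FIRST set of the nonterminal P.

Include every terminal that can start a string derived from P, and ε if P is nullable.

We compute FIRST(P) using the standard algorithm.
FIRST(P) = {2}
FIRST(S) = {1, 2}
FIRST(T) = {2}
Therefore, FIRST(P) = {2}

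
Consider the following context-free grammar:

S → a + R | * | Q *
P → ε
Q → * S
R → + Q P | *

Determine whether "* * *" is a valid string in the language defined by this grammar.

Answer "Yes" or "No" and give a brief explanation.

Yes - a valid derivation exists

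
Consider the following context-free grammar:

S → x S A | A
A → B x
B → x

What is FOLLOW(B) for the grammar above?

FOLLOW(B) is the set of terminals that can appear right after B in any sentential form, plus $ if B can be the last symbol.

We compute FOLLOW(B) using the standard algorithm.
FOLLOW(S) starts with {$}.
FIRST(A) = {x}
FIRST(B) = {x}
FIRST(S) = {x}
FOLLOW(A) = {$, x}
FOLLOW(B) = {x}
FOLLOW(S) = {$, x}
Therefore, FOLLOW(B) = {x}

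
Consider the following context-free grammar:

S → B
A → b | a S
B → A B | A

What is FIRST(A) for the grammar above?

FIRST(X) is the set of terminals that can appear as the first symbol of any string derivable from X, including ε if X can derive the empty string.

We compute FIRST(A) using the standard algorithm.
FIRST(A) = {a, b}
FIRST(B) = {a, b}
FIRST(S) = {a, b}
Therefore, FIRST(A) = {a, b}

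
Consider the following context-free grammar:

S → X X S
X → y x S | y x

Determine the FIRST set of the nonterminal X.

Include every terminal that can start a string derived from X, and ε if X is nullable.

We compute FIRST(X) using the standard algorithm.
FIRST(S) = {y}
FIRST(X) = {y}
Therefore, FIRST(X) = {y}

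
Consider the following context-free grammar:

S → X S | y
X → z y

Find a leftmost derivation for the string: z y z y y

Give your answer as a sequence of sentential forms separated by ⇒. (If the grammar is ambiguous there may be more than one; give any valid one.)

S ⇒ X S ⇒ z y S ⇒ z y X S ⇒ z y z y S ⇒ z y z y y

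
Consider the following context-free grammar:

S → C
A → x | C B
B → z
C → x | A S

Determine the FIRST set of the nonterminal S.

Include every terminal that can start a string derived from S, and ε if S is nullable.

We compute FIRST(S) using the standard algorithm.
FIRST(A) = {x}
FIRST(B) = {z}
FIRST(C) = {x}
FIRST(S) = {x}
Therefore, FIRST(S) = {x}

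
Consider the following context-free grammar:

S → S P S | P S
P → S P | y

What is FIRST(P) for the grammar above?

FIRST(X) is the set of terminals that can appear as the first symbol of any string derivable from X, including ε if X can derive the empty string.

We compute FIRST(P) using the standard algorithm.
FIRST(P) = {y}
FIRST(S) = {y}
Therefore, FIRST(P) = {y}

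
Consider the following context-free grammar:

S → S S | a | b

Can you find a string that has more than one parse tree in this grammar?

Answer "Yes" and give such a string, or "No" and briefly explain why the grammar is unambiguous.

Yes - the string 'a a a a b b' has two distinct parse trees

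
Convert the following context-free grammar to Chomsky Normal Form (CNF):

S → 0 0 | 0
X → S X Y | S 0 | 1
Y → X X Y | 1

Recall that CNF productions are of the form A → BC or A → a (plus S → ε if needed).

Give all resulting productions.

T0 → 0; S → 0; X → 1; Y → 1; S → T0 T0; X → S X0; X0 → X Y; X → S T0; Y → X X1; X1 → X Y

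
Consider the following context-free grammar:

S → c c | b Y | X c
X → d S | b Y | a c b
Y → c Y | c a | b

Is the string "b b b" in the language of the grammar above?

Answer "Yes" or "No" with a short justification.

No - no valid derivation exists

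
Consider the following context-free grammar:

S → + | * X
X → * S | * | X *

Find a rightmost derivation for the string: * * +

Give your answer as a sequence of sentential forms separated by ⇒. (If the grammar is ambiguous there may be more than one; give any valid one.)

S ⇒ * X ⇒ * * S ⇒ * * +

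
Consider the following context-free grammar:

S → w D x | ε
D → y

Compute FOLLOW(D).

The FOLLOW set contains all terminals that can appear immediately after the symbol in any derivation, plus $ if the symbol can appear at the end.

We compute FOLLOW(D) using the standard algorithm.
FOLLOW(S) starts with {$}.
FIRST(D) = {y}
FIRST(S) = {w, ε}
FOLLOW(D) = {x}
FOLLOW(S) = {$}
Therefore, FOLLOW(D) = {x}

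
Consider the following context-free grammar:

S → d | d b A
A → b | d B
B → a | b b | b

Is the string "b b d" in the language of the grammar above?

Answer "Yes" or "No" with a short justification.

No - no valid derivation exists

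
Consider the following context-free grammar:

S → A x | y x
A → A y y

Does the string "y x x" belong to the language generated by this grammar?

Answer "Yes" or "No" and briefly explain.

No - no valid derivation exists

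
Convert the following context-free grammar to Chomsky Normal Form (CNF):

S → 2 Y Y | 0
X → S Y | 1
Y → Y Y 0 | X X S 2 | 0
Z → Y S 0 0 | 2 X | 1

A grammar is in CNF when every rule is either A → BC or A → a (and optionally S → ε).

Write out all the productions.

T2 → 2; S → 0; X → 1; T0 → 0; Y → 0; Z → 1; S → T2 X0; X0 → Y Y; X → S Y; Y → Y X1; X1 → Y T0; Y → X X2; X2 → X X3; X3 → S T2; Z → Y X4; X4 → S X5; X5 → T0 T0; Z → T2 X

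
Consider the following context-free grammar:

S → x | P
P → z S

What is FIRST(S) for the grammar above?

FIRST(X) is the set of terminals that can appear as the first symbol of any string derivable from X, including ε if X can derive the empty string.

We compute FIRST(S) using the standard algorithm.
FIRST(P) = {z}
FIRST(S) = {x, z}
Therefore, FIRST(S) = {x, z}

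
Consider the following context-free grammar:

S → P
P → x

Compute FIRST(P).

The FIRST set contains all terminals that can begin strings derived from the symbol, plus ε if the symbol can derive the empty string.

We compute FIRST(P) using the standard algorithm.
FIRST(P) = {x}
FIRST(S) = {x}
Therefore, FIRST(P) = {x}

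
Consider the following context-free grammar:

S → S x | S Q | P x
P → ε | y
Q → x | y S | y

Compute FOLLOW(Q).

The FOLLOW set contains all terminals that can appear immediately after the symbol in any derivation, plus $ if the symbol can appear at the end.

We compute FOLLOW(Q) using the standard algorithm.
FOLLOW(S) starts with {$}.
FIRST(P) = {y, ε}
FIRST(Q) = {x, y}
FIRST(S) = {x, y}
FOLLOW(P) = {x}
FOLLOW(Q) = {$, x, y}
FOLLOW(S) = {$, x, y}
Therefore, FOLLOW(Q) = {$, x, y}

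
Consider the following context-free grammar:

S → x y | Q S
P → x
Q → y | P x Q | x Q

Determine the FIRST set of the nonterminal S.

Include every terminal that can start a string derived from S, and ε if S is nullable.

We compute FIRST(S) using the standard algorithm.
FIRST(P) = {x}
FIRST(Q) = {x, y}
FIRST(S) = {x, y}
Therefore, FIRST(S) = {x, y}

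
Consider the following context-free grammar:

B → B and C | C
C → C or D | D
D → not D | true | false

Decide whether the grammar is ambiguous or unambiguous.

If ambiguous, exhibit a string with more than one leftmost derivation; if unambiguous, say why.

Unambiguous - every string in the language has a unique leftmost derivation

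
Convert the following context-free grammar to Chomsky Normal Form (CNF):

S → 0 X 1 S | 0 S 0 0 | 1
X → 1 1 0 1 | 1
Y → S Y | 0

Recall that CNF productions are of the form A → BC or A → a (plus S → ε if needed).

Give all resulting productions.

T0 → 0; T1 → 1; S → 1; X → 1; Y → 0; S → T0 X0; X0 → X X1; X1 → T1 S; S → T0 X2; X2 → S X3; X3 → T0 T0; X → T1 X4; X4 → T1 X5; X5 → T0 T1; Y → S Y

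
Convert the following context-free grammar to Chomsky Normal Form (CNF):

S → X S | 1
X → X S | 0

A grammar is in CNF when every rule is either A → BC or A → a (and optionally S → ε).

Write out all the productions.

S → 1; X → 0; S → X S; X → X S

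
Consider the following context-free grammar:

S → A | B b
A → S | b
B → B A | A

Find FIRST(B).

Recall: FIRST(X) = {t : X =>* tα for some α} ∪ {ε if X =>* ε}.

We compute FIRST(B) using the standard algorithm.
FIRST(A) = {b}
FIRST(B) = {b}
FIRST(S) = {b}
Therefore, FIRST(B) = {b}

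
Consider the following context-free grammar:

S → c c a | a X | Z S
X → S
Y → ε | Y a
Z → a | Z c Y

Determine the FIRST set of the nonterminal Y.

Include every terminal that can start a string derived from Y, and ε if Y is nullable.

We compute FIRST(Y) using the standard algorithm.
FIRST(S) = {a, c}
FIRST(X) = {a, c}
FIRST(Y) = {a, ε}
FIRST(Z) = {a}
Therefore, FIRST(Y) = {a, ε}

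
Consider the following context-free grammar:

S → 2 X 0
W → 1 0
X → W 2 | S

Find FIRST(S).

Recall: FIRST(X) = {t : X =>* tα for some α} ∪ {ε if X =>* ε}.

We compute FIRST(S) using the standard algorithm.
FIRST(S) = {2}
FIRST(W) = {1}
FIRST(X) = {1, 2}
Therefore, FIRST(S) = {2}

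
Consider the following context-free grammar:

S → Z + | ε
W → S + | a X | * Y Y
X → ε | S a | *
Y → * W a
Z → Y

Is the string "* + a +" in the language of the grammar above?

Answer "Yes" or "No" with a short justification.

Yes - a valid derivation exists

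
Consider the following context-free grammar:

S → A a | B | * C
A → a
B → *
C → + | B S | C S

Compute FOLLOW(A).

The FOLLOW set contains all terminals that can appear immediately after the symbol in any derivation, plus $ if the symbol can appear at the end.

We compute FOLLOW(A) using the standard algorithm.
FOLLOW(S) starts with {$}.
FIRST(A) = {a}
FIRST(B) = {*}
FIRST(C) = {*, +}
FIRST(S) = {*, a}
FOLLOW(A) = {a}
FOLLOW(B) = {$, *, a}
FOLLOW(C) = {$, *, a}
FOLLOW(S) = {$, *, a}
Therefore, FOLLOW(A) = {a}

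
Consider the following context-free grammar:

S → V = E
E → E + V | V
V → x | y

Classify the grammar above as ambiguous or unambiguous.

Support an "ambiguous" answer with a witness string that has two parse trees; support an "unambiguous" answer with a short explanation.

Unambiguous - every string in the language has a unique parse tree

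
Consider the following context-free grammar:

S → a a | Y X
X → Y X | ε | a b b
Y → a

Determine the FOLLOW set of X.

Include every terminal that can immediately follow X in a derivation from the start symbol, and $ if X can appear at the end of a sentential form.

We compute FOLLOW(X) using the standard algorithm.
FOLLOW(S) starts with {$}.
FIRST(S) = {a}
FIRST(X) = {a, ε}
FIRST(Y) = {a}
FOLLOW(S) = {$}
FOLLOW(X) = {$}
FOLLOW(Y) = {$, a}
Therefore, FOLLOW(X) = {$}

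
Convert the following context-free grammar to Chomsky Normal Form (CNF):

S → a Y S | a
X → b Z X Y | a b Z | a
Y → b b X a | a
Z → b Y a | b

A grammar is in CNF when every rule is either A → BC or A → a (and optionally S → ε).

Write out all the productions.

TA → a; S → a; TB → b; X → a; Y → a; Z → b; S → TA X0; X0 → Y S; X → TB X1; X1 → Z X2; X2 → X Y; X → TA X3; X3 → TB Z; Y → TB X4; X4 → TB X5; X5 → X TA; Z → TB X6; X6 → Y TA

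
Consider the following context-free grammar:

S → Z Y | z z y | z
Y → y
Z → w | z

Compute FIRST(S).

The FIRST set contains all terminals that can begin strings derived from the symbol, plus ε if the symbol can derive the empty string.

We compute FIRST(S) using the standard algorithm.
FIRST(S) = {w, z}
FIRST(Y) = {y}
FIRST(Z) = {w, z}
Therefore, FIRST(S) = {w, z}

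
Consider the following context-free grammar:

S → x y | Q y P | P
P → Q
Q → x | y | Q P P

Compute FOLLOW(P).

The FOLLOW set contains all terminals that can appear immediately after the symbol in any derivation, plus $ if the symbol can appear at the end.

We compute FOLLOW(P) using the standard algorithm.
FOLLOW(S) starts with {$}.
FIRST(P) = {x, y}
FIRST(Q) = {x, y}
FIRST(S) = {x, y}
FOLLOW(P) = {$, x, y}
FOLLOW(Q) = {$, x, y}
FOLLOW(S) = {$}
Therefore, FOLLOW(P) = {$, x, y}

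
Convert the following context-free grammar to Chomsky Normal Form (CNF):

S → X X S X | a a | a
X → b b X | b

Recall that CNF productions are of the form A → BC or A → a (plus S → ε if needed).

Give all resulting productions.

TA → a; S → a; TB → b; X → b; S → X X0; X0 → X X1; X1 → S X; S → TA TA; X → TB X2; X2 → TB X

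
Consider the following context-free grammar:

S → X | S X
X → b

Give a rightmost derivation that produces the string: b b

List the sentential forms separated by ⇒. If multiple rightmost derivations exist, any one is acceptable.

S ⇒ S X ⇒ S b ⇒ X b ⇒ b b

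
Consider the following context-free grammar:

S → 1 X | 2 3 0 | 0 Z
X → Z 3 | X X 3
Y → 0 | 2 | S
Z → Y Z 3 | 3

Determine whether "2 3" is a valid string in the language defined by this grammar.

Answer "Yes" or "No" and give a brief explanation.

No - no valid derivation exists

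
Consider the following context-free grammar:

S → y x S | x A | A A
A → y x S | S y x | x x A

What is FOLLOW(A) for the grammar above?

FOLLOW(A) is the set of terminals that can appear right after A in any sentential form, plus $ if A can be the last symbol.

We compute FOLLOW(A) using the standard algorithm.
FOLLOW(S) starts with {$}.
FIRST(A) = {x, y}
FIRST(S) = {x, y}
FOLLOW(A) = {$, x, y}
FOLLOW(S) = {$, x, y}
Therefore, FOLLOW(A) = {$, x, y}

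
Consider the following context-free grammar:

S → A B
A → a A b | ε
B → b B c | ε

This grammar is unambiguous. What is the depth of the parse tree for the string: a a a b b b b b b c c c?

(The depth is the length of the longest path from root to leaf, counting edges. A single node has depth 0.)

5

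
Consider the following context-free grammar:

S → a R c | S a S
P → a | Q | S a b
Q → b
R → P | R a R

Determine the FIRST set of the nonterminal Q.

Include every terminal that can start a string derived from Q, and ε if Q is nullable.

We compute FIRST(Q) using the standard algorithm.
FIRST(P) = {a, b}
FIRST(Q) = {b}
FIRST(R) = {a, b}
FIRST(S) = {a}
Therefore, FIRST(Q) = {b}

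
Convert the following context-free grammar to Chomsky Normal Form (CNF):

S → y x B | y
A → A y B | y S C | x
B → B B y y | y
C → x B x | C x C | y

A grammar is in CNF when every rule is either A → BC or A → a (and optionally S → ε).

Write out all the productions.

TY → y; TX → x; S → y; A → x; B → y; C → y; S → TY X0; X0 → TX B; A → A X1; X1 → TY B; A → TY X2; X2 → S C; B → B X3; X3 → B X4; X4 → TY TY; C → TX X5; X5 → B TX; C → C X6; X6 → TX C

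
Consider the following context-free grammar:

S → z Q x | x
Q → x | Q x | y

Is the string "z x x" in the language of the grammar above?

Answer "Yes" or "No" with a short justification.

Yes - a valid derivation exists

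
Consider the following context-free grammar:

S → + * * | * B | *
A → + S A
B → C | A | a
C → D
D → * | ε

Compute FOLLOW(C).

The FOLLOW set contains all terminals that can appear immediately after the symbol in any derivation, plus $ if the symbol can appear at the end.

We compute FOLLOW(C) using the standard algorithm.
FOLLOW(S) starts with {$}.
FIRST(A) = {+}
FIRST(B) = {*, +, a, ε}
FIRST(C) = {*, ε}
FIRST(D) = {*, ε}
FIRST(S) = {*, +}
FOLLOW(A) = {$, +}
FOLLOW(B) = {$, +}
FOLLOW(C) = {$, +}
FOLLOW(D) = {$, +}
FOLLOW(S) = {$, +}
Therefore, FOLLOW(C) = {$, +}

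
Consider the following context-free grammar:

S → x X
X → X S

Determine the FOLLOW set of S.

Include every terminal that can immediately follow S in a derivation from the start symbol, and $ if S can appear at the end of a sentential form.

We compute FOLLOW(S) using the standard algorithm.
FOLLOW(S) starts with {$}.
FIRST(S) = {x}
FIRST(X) = {}
FOLLOW(S) = {$, x}
FOLLOW(X) = {$, x}
Therefore, FOLLOW(S) = {$, x}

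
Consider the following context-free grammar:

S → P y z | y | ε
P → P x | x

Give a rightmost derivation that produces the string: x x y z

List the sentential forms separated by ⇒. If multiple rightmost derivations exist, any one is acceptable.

S ⇒ P y z ⇒ P x y z ⇒ x x y z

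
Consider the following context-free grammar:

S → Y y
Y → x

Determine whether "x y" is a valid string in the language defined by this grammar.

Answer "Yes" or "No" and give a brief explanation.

Yes - a valid derivation exists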